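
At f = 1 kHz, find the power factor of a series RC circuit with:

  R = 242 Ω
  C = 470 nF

Step 1 — Angular frequency: ω = 2π·f = 2π·1000 = 6283 rad/s.
Step 2 — Component impedances:
  R: Z = R = 242 Ω
  C: Z = 1/(jωC) = -j/(ω·C) = 0 - j338.6 Ω
Step 3 — Series combination: Z_total = R + C = 242 - j338.6 Ω = 416.2∠-54.4° Ω.
Step 4 — Power factor: PF = cos(φ) = Re(Z)/|Z| = 242/416.21 = 0.5814.
Step 5 — Type: Im(Z) = -338.6 ⇒ leading (phase φ = -54.4°).

PF = 0.5814 (leading, φ = -54.4°)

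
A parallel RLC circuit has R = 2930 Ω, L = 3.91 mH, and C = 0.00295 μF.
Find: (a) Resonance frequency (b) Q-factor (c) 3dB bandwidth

Step 1 — Resonance: ω₀ = 1/√(LC) = 1/√(0.00391·2.95e-09) = 2.944e+05 rad/s.
Step 2 — f₀ = ω₀/(2π) = 4.686e+04 Hz.
Step 3 — Parallel Q: Q = R/(ω₀L) = 2930/(2.944e+05·0.00391) = 2.545.
Step 4 — Bandwidth: Δω = ω₀/Q = 1.157e+05 rad/s; BW = Δω/(2π) = 1.841e+04 Hz.

(a) f₀ = 4.686e+04 Hz  (b) Q = 2.545  (c) BW = 1.841e+04 Hz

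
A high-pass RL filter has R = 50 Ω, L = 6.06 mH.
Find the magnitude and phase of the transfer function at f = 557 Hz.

Step 1 — Angular frequency: ω = 2π·557 = 3500 rad/s.
Step 2 — Transfer function: H(jω) = jωL/(R + jωL).
Step 3 — Numerator jωL = j·21.21; denominator R + jωL = 50 + j21.21.
Step 4 — H = 0.1525 + j0.3595.
Step 5 — Magnitude: |H| = 0.3905 (-8.2 dB); phase: φ = 67.0°.

|H| = 0.3905 (-8.2 dB), φ = 67.0°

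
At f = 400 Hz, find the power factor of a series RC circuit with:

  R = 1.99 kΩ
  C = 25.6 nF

Step 1 — Angular frequency: ω = 2π·f = 2π·400 = 2513 rad/s.
Step 2 — Component impedances:
  R: Z = R = 1990 Ω
  C: Z = 1/(jωC) = -j/(ω·C) = 0 - j1.554e+04 Ω
Step 3 — Series combination: Z_total = R + C = 1990 - j1.554e+04 Ω = 1.567e+04∠-82.7° Ω.
Step 4 — Power factor: PF = cos(φ) = Re(Z)/|Z| = 1990/1.567e+04 = 0.127.
Step 5 — Type: Im(Z) = -1.554e+04 ⇒ leading (phase φ = -82.7°).

PF = 0.127 (leading, φ = -82.7°)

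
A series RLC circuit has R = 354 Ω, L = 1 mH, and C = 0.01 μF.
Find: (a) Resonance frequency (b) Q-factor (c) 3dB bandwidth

Step 1 — Resonance condition Im(Z)=0 gives ω₀ = 1/√(LC).
Step 2 — ω₀ = 1/√(0.001·1e-08) = 3.162e+05 rad/s.
Step 3 — f₀ = ω₀/(2π) = 5.033e+04 Hz.
Step 4 — Series Q: Q = ω₀L/R = 3.162e+05·0.001/354 = 0.8933.
Step 5 — 3dB bandwidth: Δω = ω₀/Q = 3.54e+05 rad/s; BW = Δω/(2π) = 5.634e+04 Hz.

(a) f₀ = 5.033e+04 Hz  (b) Q = 0.8933  (c) BW = 5.634e+04 Hz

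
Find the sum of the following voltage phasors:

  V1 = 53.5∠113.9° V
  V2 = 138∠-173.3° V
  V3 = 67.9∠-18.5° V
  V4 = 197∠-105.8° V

Step 1 — Convert each phasor to rectangular form:
  V1 = 53.5·(cos(113.9°) + j·sin(113.9°)) = -21.68 + j48.91 V
  V2 = 138·(cos(-173.3°) + j·sin(-173.3°)) = -137.1 - j16.1 V
  V3 = 67.9·(cos(-18.5°) + j·sin(-18.5°)) = 64.39 - j21.54 V
  V4 = 197·(cos(-105.8°) + j·sin(-105.8°)) = -53.64 - j189.6 V
Step 2 — Sum components: V_total = -148 - j178.3 V.
Step 3 — Convert to polar: |V_total| = 231.7 V, ∠V_total = -129.7°.

V_total = 231.7∠-129.7° V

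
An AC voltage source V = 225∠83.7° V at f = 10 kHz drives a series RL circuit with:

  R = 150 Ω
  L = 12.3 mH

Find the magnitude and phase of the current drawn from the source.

Step 1 — Angular frequency: ω = 2π·f = 2π·1e+04 = 6.283e+04 rad/s.
Step 2 — Component impedances:
  R: Z = R = 150 Ω
  L: Z = jωL = j·6.283e+04·0.0123 = 0 + j772.8 Ω
Step 3 — Series combination: Z_total = R + L = 150 + j772.8 Ω = 787.3∠79.0° Ω.
Step 4 — Source phasor: V = 225∠83.7° V = 24.69 + j223.6 V.
Step 5 — Ohm's law: I = V / Z_total = (24.69 + j223.6) / (150 + j772.8) = 0.2848 + j0.02334 A.
Step 6 — Convert to polar: |I| = 0.2858 A, ∠I = 4.7°.

I = 0.2858∠4.7° A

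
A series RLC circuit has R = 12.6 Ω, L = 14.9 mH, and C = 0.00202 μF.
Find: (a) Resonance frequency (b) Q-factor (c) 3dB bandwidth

Step 1 — Resonance: ω₀ = 1/√(LC) = 1/√(0.0149·2.02e-09) = 1.823e+05 rad/s.
Step 2 — f₀ = ω₀/(2π) = 2.901e+04 Hz.
Step 3 — Series Q: Q = ω₀L/R = 1.823e+05·0.0149/12.6 = 215.5.
Step 4 — Bandwidth: Δω = ω₀/Q = 845.6 rad/s; BW = Δω/(2π) = 134.6 Hz.

(a) f₀ = 2.901e+04 Hz  (b) Q = 215.5  (c) BW = 134.6 Hz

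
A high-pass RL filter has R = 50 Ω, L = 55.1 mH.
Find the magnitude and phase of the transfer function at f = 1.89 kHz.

Step 1 — Angular frequency: ω = 2π·1890 = 1.188e+04 rad/s.
Step 2 — Transfer function: H(jω) = jωL/(R + jωL).
Step 3 — Numerator jωL = j·654.3; denominator R + jωL = 50 + j654.3.
Step 4 — H = 0.9942 + j0.07597.
Step 5 — Magnitude: |H| = 0.9971 (-0.0 dB); phase: φ = 4.4°.

|H| = 0.9971 (-0.0 dB), φ = 4.4°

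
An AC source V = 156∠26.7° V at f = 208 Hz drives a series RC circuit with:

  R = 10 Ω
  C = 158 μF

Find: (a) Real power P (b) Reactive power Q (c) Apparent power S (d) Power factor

Step 1 — Angular frequency: ω = 2π·f = 2π·208 = 1307 rad/s.
Step 2 — Component impedances:
  R: Z = R = 10 Ω
  C: Z = 1/(jωC) = -j/(ω·C) = 0 - j4.843 Ω
Step 3 — Series combination: Z_total = R + C = 10 - j4.843 Ω = 11.11∠-25.8° Ω.
Step 4 — Source phasor: V = 156∠26.7° V = 139.4 + j70.09 V.
Step 5 — Current: I = V / Z = 8.539 + j11.14 A = 14.04∠52.5° A.
Step 6 — Complex power: S = V·I* = 1971 - j954.7 VA.
Step 7 — Real power: P = Re(S) = 1971 W.
Step 8 — Reactive power: Q = Im(S) = -954.7 VAR.
Step 9 — Apparent power: |S| = 2190 VA.
Step 10 — Power factor: PF = P/|S| = 0.9 (leading).

(a) P = 1971 W  (b) Q = -954.7 VAR  (c) S = 2190 VA  (d) PF = 0.9 (leading)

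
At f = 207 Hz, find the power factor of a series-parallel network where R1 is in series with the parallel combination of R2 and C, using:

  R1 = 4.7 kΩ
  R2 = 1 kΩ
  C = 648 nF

Step 1 — Angular frequency: ω = 2π·f = 2π·207 = 1301 rad/s.
Step 2 — Component impedances:
  R1: Z = R = 4700 Ω
  R2: Z = R = 1000 Ω
  C: Z = 1/(jωC) = -j/(ω·C) = 0 - j1187 Ω
Step 3 — Parallel branch: R2 || C = 1/(1/R2 + 1/C) = 584.7 - j492.8 Ω.
Step 4 — Series with R1: Z_total = R1 + (R2 || C) = 5285 - j492.8 Ω = 5308∠-5.3° Ω.
Step 5 — Power factor: PF = cos(φ) = Re(Z)/|Z| = 5285/5308 = 0.9957.
Step 6 — Type: Im(Z) = -492.8 ⇒ leading (phase φ = -5.3°).

PF = 0.9957 (leading, φ = -5.3°)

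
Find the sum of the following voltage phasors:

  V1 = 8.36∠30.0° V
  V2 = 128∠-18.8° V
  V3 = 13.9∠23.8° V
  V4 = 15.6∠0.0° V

Step 1 — Convert each phasor to rectangular form:
  V1 = 8.36·(cos(30.0°) + j·sin(30.0°)) = 7.24 + j4.18 V
  V2 = 128·(cos(-18.8°) + j·sin(-18.8°)) = 121.2 - j41.25 V
  V3 = 13.9·(cos(23.8°) + j·sin(23.8°)) = 12.72 + j5.609 V
  V4 = 15.6·(cos(0.0°) + j·sin(0.0°)) = 15.6 V
Step 2 — Sum components: V_total = 156.7 - j31.46 V.
Step 3 — Convert to polar: |V_total| = 159.9 V, ∠V_total = -11.4°.

V_total = 159.9∠-11.4° V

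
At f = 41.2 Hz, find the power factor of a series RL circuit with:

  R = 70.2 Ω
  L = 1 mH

Step 1 — Angular frequency: ω = 2π·f = 2π·41.2 = 258.9 rad/s.
Step 2 — Component impedances:
  R: Z = R = 70.2 Ω
  L: Z = jωL = j·258.9·0.001 = 0 + j0.2589 Ω
Step 3 — Series combination: Z_total = R + L = 70.2 + j0.2589 Ω = 70.2∠0.2° Ω.
Step 4 — Power factor: PF = cos(φ) = Re(Z)/|Z| = 70.2/70.2 = 1.
Step 5 — Type: Im(Z) = 0.2589 ⇒ lagging (phase φ = 0.2°).

PF = 1 (lagging, φ = 0.2°)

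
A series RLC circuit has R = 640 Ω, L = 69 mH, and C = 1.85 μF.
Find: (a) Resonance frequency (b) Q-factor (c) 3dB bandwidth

Step 1 — Resonance: ω₀ = 1/√(LC) = 1/√(0.069·1.85e-06) = 2799 rad/s.
Step 2 — f₀ = ω₀/(2π) = 445.5 Hz.
Step 3 — Series Q: Q = ω₀L/R = 2799·0.069/640 = 0.3018.
Step 4 — Bandwidth: Δω = ω₀/Q = 9275 rad/s; BW = Δω/(2π) = 1476 Hz.

(a) f₀ = 445.5 Hz  (b) Q = 0.3018  (c) BW = 1476 Hz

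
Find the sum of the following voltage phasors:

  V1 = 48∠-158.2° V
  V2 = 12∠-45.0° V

Step 1 — Convert each phasor to rectangular form:
  V1 = 48·(cos(-158.2°) + j·sin(-158.2°)) = -44.57 - j17.83 V
  V2 = 12·(cos(-45.0°) + j·sin(-45.0°)) = 8.485 - j8.485 V
Step 2 — Sum components: V_total = -36.08 - j26.31 V.
Step 3 — Convert to polar: |V_total| = 44.66 V, ∠V_total = -143.9°.

V_total = 44.66∠-143.9° V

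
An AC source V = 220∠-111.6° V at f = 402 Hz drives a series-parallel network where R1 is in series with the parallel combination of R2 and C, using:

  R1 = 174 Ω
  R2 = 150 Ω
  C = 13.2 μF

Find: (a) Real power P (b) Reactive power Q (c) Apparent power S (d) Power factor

Step 1 — Angular frequency: ω = 2π·f = 2π·402 = 2526 rad/s.
Step 2 — Component impedances:
  R1: Z = R = 174 Ω
  R2: Z = R = 150 Ω
  C: Z = 1/(jωC) = -j/(ω·C) = 0 - j29.99 Ω
Step 3 — Parallel branch: R2 || C = 1/(1/R2 + 1/C) = 5.767 - j28.84 Ω.
Step 4 — Series with R1: Z_total = R1 + (R2 || C) = 179.8 - j28.84 Ω = 182.1∠-9.1° Ω.
Step 5 — Source phasor: V = 220∠-111.6° V = -80.99 - j204.6 V.
Step 6 — Current: I = V / Z = -0.2612 - j1.18 A = 1.208∠-102.5° A.
Step 7 — Complex power: S = V·I* = 262.5 - j42.11 VA.
Step 8 — Real power: P = Re(S) = 262.5 W.
Step 9 — Reactive power: Q = Im(S) = -42.11 VAR.
Step 10 — Apparent power: |S| = 265.8 VA.
Step 11 — Power factor: PF = P/|S| = 0.9874 (leading).

(a) P = 262.5 W  (b) Q = -42.11 VAR  (c) S = 265.8 VA  (d) PF = 0.9874 (leading)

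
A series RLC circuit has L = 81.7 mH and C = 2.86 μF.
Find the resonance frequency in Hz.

Step 1 — Resonance condition Im(Z)=0 gives ω₀ = 1/√(LC).
Step 2 — ω₀ = 1/√(0.0817·2.86e-06) = 2069 rad/s.
Step 3 — f₀ = ω₀/(2π) = 329.3 Hz.

f₀ = 329.3 Hz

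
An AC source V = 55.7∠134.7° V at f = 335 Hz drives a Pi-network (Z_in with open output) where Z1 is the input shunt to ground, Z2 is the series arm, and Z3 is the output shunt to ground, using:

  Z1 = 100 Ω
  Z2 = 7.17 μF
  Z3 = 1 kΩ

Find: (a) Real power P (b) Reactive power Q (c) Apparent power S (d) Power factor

Step 1 — Angular frequency: ω = 2π·f = 2π·335 = 2105 rad/s.
Step 2 — Component impedances:
  Z1: Z = R = 100 Ω
  Z2: Z = 1/(jωC) = -j/(ω·C) = 0 - j66.26 Ω
  Z3: Z = R = 1000 Ω
Step 3 — With open output, the series arm Z2 and the output shunt Z3 appear in series to ground: Z2 + Z3 = 1000 - j66.26 Ω.
Step 4 — Parallel with input shunt Z1: Z_in = Z1 || (Z2 + Z3) = 90.94 - j0.5456 Ω = 90.94∠-0.3° Ω.
Step 5 — Source phasor: V = 55.7∠134.7° V = -39.18 + j39.59 V.
Step 6 — Current: I = V / Z = -0.4334 + j0.4327 A = 0.6125∠135.0° A.
Step 7 — Complex power: S = V·I* = 34.11 - j0.2047 VA.
Step 8 — Real power: P = Re(S) = 34.11 W.
Step 9 — Reactive power: Q = Im(S) = -0.2047 VAR.
Step 10 — Apparent power: |S| = 34.11 VA.
Step 11 — Power factor: PF = P/|S| = 1 (leading).

(a) P = 34.11 W  (b) Q = -0.2047 VAR  (c) S = 34.11 VA  (d) PF = 1 (leading)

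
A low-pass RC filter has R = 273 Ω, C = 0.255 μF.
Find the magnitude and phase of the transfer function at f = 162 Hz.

Step 1 — Angular frequency: ω = 2π·162 = 1018 rad/s.
Step 2 — Transfer function: H(jω) = 1/(1 + jωRC).
Step 3 — Denominator: 1 + jωRC = 1 + j·1018·273·2.55e-07 = 1 + j0.07086.
Step 4 — H = 0.995 - j0.07051.
Step 5 — Magnitude: |H| = 0.9975 (-0.0 dB); phase: φ = -4.1°.

|H| = 0.9975 (-0.0 dB), φ = -4.1°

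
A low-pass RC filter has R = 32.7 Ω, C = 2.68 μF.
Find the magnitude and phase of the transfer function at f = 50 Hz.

Step 1 — Angular frequency: ω = 2π·50 = 314.2 rad/s.
Step 2 — Transfer function: H(jω) = 1/(1 + jωRC).
Step 3 — Denominator: 1 + jωRC = 1 + j·314.2·32.7·2.68e-06 = 1 + j0.02753.
Step 4 — H = 0.9992 - j0.02751.
Step 5 — Magnitude: |H| = 0.9996 (-0.0 dB); phase: φ = -1.6°.

|H| = 0.9996 (-0.0 dB), φ = -1.6°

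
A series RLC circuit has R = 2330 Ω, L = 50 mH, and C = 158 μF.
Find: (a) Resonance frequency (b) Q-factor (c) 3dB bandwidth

Step 1 — Resonance: ω₀ = 1/√(LC) = 1/√(0.05·0.000158) = 355.8 rad/s.
Step 2 — f₀ = ω₀/(2π) = 56.62 Hz.
Step 3 — Series Q: Q = ω₀L/R = 355.8·0.05/2330 = 0.007635.
Step 4 — Bandwidth: Δω = ω₀/Q = 4.66e+04 rad/s; BW = Δω/(2π) = 7417 Hz.

(a) f₀ = 56.62 Hz  (b) Q = 0.007635  (c) BW = 7417 Hz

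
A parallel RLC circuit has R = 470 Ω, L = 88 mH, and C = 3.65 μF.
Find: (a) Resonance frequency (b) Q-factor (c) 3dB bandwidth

Step 1 — Resonance: ω₀ = 1/√(LC) = 1/√(0.088·3.65e-06) = 1764 rad/s.
Step 2 — f₀ = ω₀/(2π) = 280.8 Hz.
Step 3 — Parallel Q: Q = R/(ω₀L) = 470/(1764·0.088) = 3.027.
Step 4 — Bandwidth: Δω = ω₀/Q = 582.9 rad/s; BW = Δω/(2π) = 92.77 Hz.

(a) f₀ = 280.8 Hz  (b) Q = 3.027  (c) BW = 92.77 Hz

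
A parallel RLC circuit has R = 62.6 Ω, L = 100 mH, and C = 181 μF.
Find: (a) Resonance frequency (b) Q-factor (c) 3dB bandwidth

Step 1 — Resonance: ω₀ = 1/√(LC) = 1/√(0.1·0.000181) = 235.1 rad/s.
Step 2 — f₀ = ω₀/(2π) = 37.41 Hz.
Step 3 — Parallel Q: Q = R/(ω₀L) = 62.6/(235.1·0.1) = 2.663.
Step 4 — Bandwidth: Δω = ω₀/Q = 88.26 rad/s; BW = Δω/(2π) = 14.05 Hz.

(a) f₀ = 37.41 Hz  (b) Q = 2.663  (c) BW = 14.05 Hz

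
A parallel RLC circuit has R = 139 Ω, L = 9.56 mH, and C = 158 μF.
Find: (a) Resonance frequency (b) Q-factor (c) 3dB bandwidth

Step 1 — Resonance: ω₀ = 1/√(LC) = 1/√(0.00956·0.000158) = 813.7 rad/s.
Step 2 — f₀ = ω₀/(2π) = 129.5 Hz.
Step 3 — Parallel Q: Q = R/(ω₀L) = 139/(813.7·0.00956) = 17.87.
Step 4 — Bandwidth: Δω = ω₀/Q = 45.53 rad/s; BW = Δω/(2π) = 7.247 Hz.

(a) f₀ = 129.5 Hz  (b) Q = 17.87  (c) BW = 7.247 Hz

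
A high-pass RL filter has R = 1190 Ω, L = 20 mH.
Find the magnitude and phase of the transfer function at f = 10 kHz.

Step 1 — Angular frequency: ω = 2π·1e+04 = 6.283e+04 rad/s.
Step 2 — Transfer function: H(jω) = jωL/(R + jωL).
Step 3 — Numerator jωL = j·1257; denominator R + jωL = 1190 + j1257.
Step 4 — H = 0.5272 + j0.4993.
Step 5 — Magnitude: |H| = 0.7261 (-2.8 dB); phase: φ = 43.4°.

|H| = 0.7261 (-2.8 dB), φ = 43.4°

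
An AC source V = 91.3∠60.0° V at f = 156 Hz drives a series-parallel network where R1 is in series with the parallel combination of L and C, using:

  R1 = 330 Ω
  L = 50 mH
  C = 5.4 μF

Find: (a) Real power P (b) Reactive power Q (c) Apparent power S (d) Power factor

Step 1 — Angular frequency: ω = 2π·f = 2π·156 = 980.2 rad/s.
Step 2 — Component impedances:
  R1: Z = R = 330 Ω
  L: Z = jωL = j·980.2·0.05 = 0 + j49.01 Ω
  C: Z = 1/(jωC) = -j/(ω·C) = 0 - j188.9 Ω
Step 3 — Parallel branch: L || C = 1/(1/L + 1/C) = 0 + j66.17 Ω.
Step 4 — Series with R1: Z_total = R1 + (L || C) = 330 + j66.17 Ω = 336.6∠11.3° Ω.
Step 5 — Source phasor: V = 91.3∠60.0° V = 45.65 + j79.07 V.
Step 6 — Current: I = V / Z = 0.1792 + j0.2037 A = 0.2713∠48.7° A.
Step 7 — Complex power: S = V·I* = 24.28 + j4.869 VA.
Step 8 — Real power: P = Re(S) = 24.28 W.
Step 9 — Reactive power: Q = Im(S) = 4.869 VAR.
Step 10 — Apparent power: |S| = 24.77 VA.
Step 11 — Power factor: PF = P/|S| = 0.9805 (lagging).

(a) P = 24.28 W  (b) Q = 4.869 VAR  (c) S = 24.77 VA  (d) PF = 0.9805 (lagging)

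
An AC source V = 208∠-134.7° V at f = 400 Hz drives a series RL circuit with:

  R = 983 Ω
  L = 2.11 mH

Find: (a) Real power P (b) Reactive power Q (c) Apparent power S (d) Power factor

Step 1 — Angular frequency: ω = 2π·f = 2π·400 = 2513 rad/s.
Step 2 — Component impedances:
  R: Z = R = 983 Ω
  L: Z = jωL = j·2513·0.00211 = 0 + j5.303 Ω
Step 3 — Series combination: Z_total = R + L = 983 + j5.303 Ω = 983∠0.3° Ω.
Step 4 — Source phasor: V = 208∠-134.7° V = -146.3 - j147.8 V.
Step 5 — Current: I = V / Z = -0.1496 - j0.1496 A = 0.2116∠-135.0° A.
Step 6 — Complex power: S = V·I* = 44.01 + j0.2374 VA.
Step 7 — Real power: P = Re(S) = 44.01 W.
Step 8 — Reactive power: Q = Im(S) = 0.2374 VAR.
Step 9 — Apparent power: |S| = 44.01 VA.
Step 10 — Power factor: PF = P/|S| = 1 (lagging).

(a) P = 44.01 W  (b) Q = 0.2374 VAR  (c) S = 44.01 VA  (d) PF = 1 (lagging)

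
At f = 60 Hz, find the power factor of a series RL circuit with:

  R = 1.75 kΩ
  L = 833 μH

Step 1 — Angular frequency: ω = 2π·f = 2π·60 = 377 rad/s.
Step 2 — Component impedances:
  R: Z = R = 1750 Ω
  L: Z = jωL = j·377·0.000833 = 0 + j0.314 Ω
Step 3 — Series combination: Z_total = R + L = 1750 + j0.314 Ω = 1750∠0.0° Ω.
Step 4 — Power factor: PF = cos(φ) = Re(Z)/|Z| = 1750/1750 = 1.
Step 5 — Type: Im(Z) = 0.314 ⇒ lagging (phase φ = 0.0°).

PF = 1 (lagging, φ = 0.0°)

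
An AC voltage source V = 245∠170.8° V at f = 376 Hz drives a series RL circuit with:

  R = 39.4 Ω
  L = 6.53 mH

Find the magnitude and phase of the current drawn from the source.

Step 1 — Angular frequency: ω = 2π·f = 2π·376 = 2362 rad/s.
Step 2 — Component impedances:
  R: Z = R = 39.4 Ω
  L: Z = jωL = j·2362·0.00653 = 0 + j15.43 Ω
Step 3 — Series combination: Z_total = R + L = 39.4 + j15.43 Ω = 42.31∠21.4° Ω.
Step 4 — Source phasor: V = 245∠170.8° V = -241.8 + j39.17 V.
Step 5 — Ohm's law: I = V / Z_total = (-241.8 + j39.17) / (39.4 + j15.43) = -4.985 + j2.946 A.
Step 6 — Convert to polar: |I| = 5.79 A, ∠I = 149.4°.

I = 5.79∠149.4° A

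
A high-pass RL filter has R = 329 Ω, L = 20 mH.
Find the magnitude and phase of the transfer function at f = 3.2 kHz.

Step 1 — Angular frequency: ω = 2π·3200 = 2.011e+04 rad/s.
Step 2 — Transfer function: H(jω) = jωL/(R + jωL).
Step 3 — Numerator jωL = j·402.1; denominator R + jωL = 329 + j402.1.
Step 4 — H = 0.599 + j0.4901.
Step 5 — Magnitude: |H| = 0.774 (-2.2 dB); phase: φ = 39.3°.

|H| = 0.774 (-2.2 dB), φ = 39.3°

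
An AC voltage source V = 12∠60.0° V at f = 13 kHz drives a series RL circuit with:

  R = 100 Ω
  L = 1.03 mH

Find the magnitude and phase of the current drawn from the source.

Step 1 — Angular frequency: ω = 2π·f = 2π·1.3e+04 = 8.168e+04 rad/s.
Step 2 — Component impedances:
  R: Z = R = 100 Ω
  L: Z = jωL = j·8.168e+04·0.00103 = 0 + j84.13 Ω
Step 3 — Series combination: Z_total = R + L = 100 + j84.13 Ω = 130.7∠40.1° Ω.
Step 4 — Source phasor: V = 12∠60.0° V = 6 + j10.39 V.
Step 5 — Ohm's law: I = V / Z_total = (6 + j10.39) / (100 + j84.13) = 0.08633 + j0.03129 A.
Step 6 — Convert to polar: |I| = 0.09182 A, ∠I = 19.9°.

I = 0.09182∠19.9° A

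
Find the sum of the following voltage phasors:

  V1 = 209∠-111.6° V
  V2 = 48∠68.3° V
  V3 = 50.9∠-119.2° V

Step 1 — Convert each phasor to rectangular form:
  V1 = 209·(cos(-111.6°) + j·sin(-111.6°)) = -76.94 - j194.3 V
  V2 = 48·(cos(68.3°) + j·sin(68.3°)) = 17.75 + j44.6 V
  V3 = 50.9·(cos(-119.2°) + j·sin(-119.2°)) = -24.83 - j44.43 V
Step 2 — Sum components: V_total = -84.02 - j194.2 V.
Step 3 — Convert to polar: |V_total| = 211.6 V, ∠V_total = -113.4°.

V_total = 211.6∠-113.4° V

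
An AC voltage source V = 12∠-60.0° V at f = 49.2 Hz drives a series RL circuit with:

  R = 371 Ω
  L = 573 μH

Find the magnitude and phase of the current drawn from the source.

Step 1 — Angular frequency: ω = 2π·f = 2π·49.2 = 309.1 rad/s.
Step 2 — Component impedances:
  R: Z = R = 371 Ω
  L: Z = jωL = j·309.1·0.000573 = 0 + j0.1771 Ω
Step 3 — Series combination: Z_total = R + L = 371 + j0.1771 Ω = 371∠0.0° Ω.
Step 4 — Source phasor: V = 12∠-60.0° V = 6 - j10.39 V.
Step 5 — Ohm's law: I = V / Z_total = (6 - j10.39) / (371 + j0.1771) = 0.01616 - j0.02802 A.
Step 6 — Convert to polar: |I| = 0.03235 A, ∠I = -60.0°.

I = 0.03235∠-60.0° A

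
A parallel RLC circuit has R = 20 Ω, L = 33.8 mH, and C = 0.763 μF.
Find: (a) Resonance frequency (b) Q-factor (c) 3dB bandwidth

Step 1 — Resonance: ω₀ = 1/√(LC) = 1/√(0.0338·7.63e-07) = 6227 rad/s.
Step 2 — f₀ = ω₀/(2π) = 991.1 Hz.
Step 3 — Parallel Q: Q = R/(ω₀L) = 20/(6227·0.0338) = 0.09502.
Step 4 — Bandwidth: Δω = ω₀/Q = 6.553e+04 rad/s; BW = Δω/(2π) = 1.043e+04 Hz.

(a) f₀ = 991.1 Hz  (b) Q = 0.09502  (c) BW = 1.043e+04 Hz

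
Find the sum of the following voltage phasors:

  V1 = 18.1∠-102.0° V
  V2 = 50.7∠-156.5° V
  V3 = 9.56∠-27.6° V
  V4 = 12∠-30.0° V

Step 1 — Convert each phasor to rectangular form:
  V1 = 18.1·(cos(-102.0°) + j·sin(-102.0°)) = -3.763 - j17.7 V
  V2 = 50.7·(cos(-156.5°) + j·sin(-156.5°)) = -46.49 - j20.22 V
  V3 = 9.56·(cos(-27.6°) + j·sin(-27.6°)) = 8.472 - j4.429 V
  V4 = 12·(cos(-30.0°) + j·sin(-30.0°)) = 10.39 - j6 V
Step 2 — Sum components: V_total = -31.39 - j48.35 V.
Step 3 — Convert to polar: |V_total| = 57.65 V, ∠V_total = -123.0°.

V_total = 57.65∠-123.0° V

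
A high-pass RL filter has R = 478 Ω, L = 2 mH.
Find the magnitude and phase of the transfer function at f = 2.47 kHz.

Step 1 — Angular frequency: ω = 2π·2470 = 1.552e+04 rad/s.
Step 2 — Transfer function: H(jω) = jωL/(R + jωL).
Step 3 — Numerator jωL = j·31.04; denominator R + jωL = 478 + j31.04.
Step 4 — H = 0.004199 + j0.06466.
Step 5 — Magnitude: |H| = 0.0648 (-23.8 dB); phase: φ = 86.3°.

|H| = 0.0648 (-23.8 dB), φ = 86.3°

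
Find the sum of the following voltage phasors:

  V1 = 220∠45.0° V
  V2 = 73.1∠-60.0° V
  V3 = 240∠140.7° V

Step 1 — Convert each phasor to rectangular form:
  V1 = 220·(cos(45.0°) + j·sin(45.0°)) = 155.6 + j155.6 V
  V2 = 73.1·(cos(-60.0°) + j·sin(-60.0°)) = 36.55 - j63.31 V
  V3 = 240·(cos(140.7°) + j·sin(140.7°)) = -185.7 + j152 V
Step 2 — Sum components: V_total = 6.392 + j244.3 V.
Step 3 — Convert to polar: |V_total| = 244.4 V, ∠V_total = 88.5°.

V_total = 244.4∠88.5° V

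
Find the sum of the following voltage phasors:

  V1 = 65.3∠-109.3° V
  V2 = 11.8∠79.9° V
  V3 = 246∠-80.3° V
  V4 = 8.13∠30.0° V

Step 1 — Convert each phasor to rectangular form:
  V1 = 65.3·(cos(-109.3°) + j·sin(-109.3°)) = -21.58 - j61.63 V
  V2 = 11.8·(cos(79.9°) + j·sin(79.9°)) = 2.069 + j11.62 V
  V3 = 246·(cos(-80.3°) + j·sin(-80.3°)) = 41.45 - j242.5 V
  V4 = 8.13·(cos(30.0°) + j·sin(30.0°)) = 7.041 + j4.065 V
Step 2 — Sum components: V_total = 28.98 - j288.4 V.
Step 3 — Convert to polar: |V_total| = 289.9 V, ∠V_total = -84.3°.

V_total = 289.9∠-84.3° V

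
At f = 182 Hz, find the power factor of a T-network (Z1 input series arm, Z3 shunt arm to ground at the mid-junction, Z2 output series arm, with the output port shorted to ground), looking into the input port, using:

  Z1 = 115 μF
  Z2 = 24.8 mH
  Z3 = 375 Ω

Step 1 — Angular frequency: ω = 2π·f = 2π·182 = 1144 rad/s.
Step 2 — Component impedances:
  Z1: Z = 1/(jωC) = -j/(ω·C) = 0 - j7.604 Ω
  Z2: Z = jωL = j·1144·0.0248 = 0 + j28.36 Ω
  Z3: Z = R = 375 Ω
Step 3 — With the output port shorted to ground, the output series arm Z2 runs from the junction to ground; the shunt arm Z3 also runs from the junction to ground. They appear in parallel: Z3 || Z2 = 2.133 + j28.2 Ω.
Step 4 — Series with input arm Z1: Z_in = Z1 + (Z3 || Z2) = 2.133 + j20.59 Ω = 20.7∠84.1° Ω.
Step 5 — Power factor: PF = cos(φ) = Re(Z)/|Z| = 2.133/20.7 = 0.103.
Step 6 — Type: Im(Z) = 20.59 ⇒ lagging (phase φ = 84.1°).

PF = 0.103 (lagging, φ = 84.1°)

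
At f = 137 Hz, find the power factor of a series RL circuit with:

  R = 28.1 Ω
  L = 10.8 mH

Step 1 — Angular frequency: ω = 2π·f = 2π·137 = 860.8 rad/s.
Step 2 — Component impedances:
  R: Z = R = 28.1 Ω
  L: Z = jωL = j·860.8·0.0108 = 0 + j9.297 Ω
Step 3 — Series combination: Z_total = R + L = 28.1 + j9.297 Ω = 29.6∠18.3° Ω.
Step 4 — Power factor: PF = cos(φ) = Re(Z)/|Z| = 28.1/29.598 = 0.9494.
Step 5 — Type: Im(Z) = 9.297 ⇒ lagging (phase φ = 18.3°).

PF = 0.9494 (lagging, φ = 18.3°)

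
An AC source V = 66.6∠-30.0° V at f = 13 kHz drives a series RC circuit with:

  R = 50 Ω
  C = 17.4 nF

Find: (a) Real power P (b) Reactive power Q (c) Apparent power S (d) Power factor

Step 1 — Angular frequency: ω = 2π·f = 2π·1.3e+04 = 8.168e+04 rad/s.
Step 2 — Component impedances:
  R: Z = R = 50 Ω
  C: Z = 1/(jωC) = -j/(ω·C) = 0 - j703.6 Ω
Step 3 — Series combination: Z_total = R + C = 50 - j703.6 Ω = 705.4∠-85.9° Ω.
Step 4 — Source phasor: V = 66.6∠-30.0° V = 57.68 - j33.3 V.
Step 5 — Current: I = V / Z = 0.05289 + j0.07822 A = 0.09442∠55.9° A.
Step 6 — Complex power: S = V·I* = 0.4457 - j6.272 VA.
Step 7 — Real power: P = Re(S) = 0.4457 W.
Step 8 — Reactive power: Q = Im(S) = -6.272 VAR.
Step 9 — Apparent power: |S| = 6.288 VA.
Step 10 — Power factor: PF = P/|S| = 0.07088 (leading).

(a) P = 0.4457 W  (b) Q = -6.272 VAR  (c) S = 6.288 VA  (d) PF = 0.07088 (leading)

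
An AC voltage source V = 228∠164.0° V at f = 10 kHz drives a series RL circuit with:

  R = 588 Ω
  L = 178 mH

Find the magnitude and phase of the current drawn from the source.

Step 1 — Angular frequency: ω = 2π·f = 2π·1e+04 = 6.283e+04 rad/s.
Step 2 — Component impedances:
  R: Z = R = 588 Ω
  L: Z = jωL = j·6.283e+04·0.178 = 0 + j1.118e+04 Ω
Step 3 — Series combination: Z_total = R + L = 588 + j1.118e+04 Ω = 1.12e+04∠87.0° Ω.
Step 4 — Source phasor: V = 228∠164.0° V = -219.2 + j62.85 V.
Step 5 — Ohm's law: I = V / Z_total = (-219.2 + j62.85) / (588 + j1.118e+04) = 0.004576 + j0.01984 A.
Step 6 — Convert to polar: |I| = 0.02036 A, ∠I = 77.0°.

I = 0.02036∠77.0° A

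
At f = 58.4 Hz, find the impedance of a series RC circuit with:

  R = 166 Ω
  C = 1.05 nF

Step 1 — Angular frequency: ω = 2π·f = 2π·58.4 = 366.9 rad/s.
Step 2 — Component impedances:
  R: Z = R = 166 Ω
  C: Z = 1/(jωC) = -j/(ω·C) = 0 - j2.595e+06 Ω
Step 3 — Series combination: Z_total = R + C = 166 - j2.595e+06 Ω = 2.595e+06∠-90.0° Ω.

Z = 166 - j2.595e+06 Ω = 2.595e+06∠-90.0° Ω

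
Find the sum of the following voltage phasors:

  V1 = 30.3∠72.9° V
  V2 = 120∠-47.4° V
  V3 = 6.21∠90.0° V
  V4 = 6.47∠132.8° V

Step 1 — Convert each phasor to rectangular form:
  V1 = 30.3·(cos(72.9°) + j·sin(72.9°)) = 8.909 + j28.96 V
  V2 = 120·(cos(-47.4°) + j·sin(-47.4°)) = 81.23 - j88.33 V
  V3 = 6.21·(cos(90.0°) + j·sin(90.0°)) = 0 + j6.21 V
  V4 = 6.47·(cos(132.8°) + j·sin(132.8°)) = -4.396 + j4.747 V
Step 2 — Sum components: V_total = 85.74 - j48.41 V.
Step 3 — Convert to polar: |V_total| = 98.46 V, ∠V_total = -29.5°.

V_total = 98.46∠-29.5° V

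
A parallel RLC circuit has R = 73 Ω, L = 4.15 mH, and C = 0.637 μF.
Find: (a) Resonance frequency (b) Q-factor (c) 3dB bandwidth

Step 1 — Resonance: ω₀ = 1/√(LC) = 1/√(0.00415·6.37e-07) = 1.945e+04 rad/s.
Step 2 — f₀ = ω₀/(2π) = 3095 Hz.
Step 3 — Parallel Q: Q = R/(ω₀L) = 73/(1.945e+04·0.00415) = 0.9044.
Step 4 — Bandwidth: Δω = ω₀/Q = 2.15e+04 rad/s; BW = Δω/(2π) = 3423 Hz.

(a) f₀ = 3095 Hz  (b) Q = 0.9044  (c) BW = 3423 Hz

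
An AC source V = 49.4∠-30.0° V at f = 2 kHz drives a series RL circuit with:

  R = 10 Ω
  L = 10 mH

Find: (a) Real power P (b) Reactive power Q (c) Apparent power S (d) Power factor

Step 1 — Angular frequency: ω = 2π·f = 2π·2000 = 1.257e+04 rad/s.
Step 2 — Component impedances:
  R: Z = R = 10 Ω
  L: Z = jωL = j·1.257e+04·0.01 = 0 + j125.7 Ω
Step 3 — Series combination: Z_total = R + L = 10 + j125.7 Ω = 126.1∠85.5° Ω.
Step 4 — Source phasor: V = 49.4∠-30.0° V = 42.78 - j24.7 V.
Step 5 — Current: I = V / Z = -0.1684 - j0.3538 A = 0.3919∠-115.5° A.
Step 6 — Complex power: S = V·I* = 1.536 + j19.3 VA.
Step 7 — Real power: P = Re(S) = 1.536 W.
Step 8 — Reactive power: Q = Im(S) = 19.3 VAR.
Step 9 — Apparent power: |S| = 19.36 VA.
Step 10 — Power factor: PF = P/|S| = 0.07933 (lagging).

(a) P = 1.536 W  (b) Q = 19.3 VAR  (c) S = 19.36 VA  (d) PF = 0.07933 (lagging)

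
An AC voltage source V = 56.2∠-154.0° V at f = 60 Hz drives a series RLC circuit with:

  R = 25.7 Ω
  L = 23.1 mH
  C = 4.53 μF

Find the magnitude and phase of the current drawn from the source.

Step 1 — Angular frequency: ω = 2π·f = 2π·60 = 377 rad/s.
Step 2 — Component impedances:
  R: Z = R = 25.7 Ω
  L: Z = jωL = j·377·0.0231 = 0 + j8.708 Ω
  C: Z = 1/(jωC) = -j/(ω·C) = 0 - j585.6 Ω
Step 3 — Series combination: Z_total = R + L + C = 25.7 - j576.9 Ω = 577.4∠-87.4° Ω.
Step 4 — Source phasor: V = 56.2∠-154.0° V = -50.51 - j24.64 V.
Step 5 — Ohm's law: I = V / Z_total = (-50.51 - j24.64) / (25.7 - j576.9) = 0.03873 - j0.08929 A.
Step 6 — Convert to polar: |I| = 0.09733 A, ∠I = -66.6°.

I = 0.09733∠-66.6° A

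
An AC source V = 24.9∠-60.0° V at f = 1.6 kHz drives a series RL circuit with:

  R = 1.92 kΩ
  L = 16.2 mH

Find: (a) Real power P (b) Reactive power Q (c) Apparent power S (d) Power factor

Step 1 — Angular frequency: ω = 2π·f = 2π·1600 = 1.005e+04 rad/s.
Step 2 — Component impedances:
  R: Z = R = 1920 Ω
  L: Z = jωL = j·1.005e+04·0.0162 = 0 + j162.9 Ω
Step 3 — Series combination: Z_total = R + L = 1920 + j162.9 Ω = 1927∠4.8° Ω.
Step 4 — Source phasor: V = 24.9∠-60.0° V = 12.45 - j21.56 V.
Step 5 — Current: I = V / Z = 0.005492 - j0.0117 A = 0.01292∠-64.8° A.
Step 6 — Complex power: S = V·I* = 0.3206 + j0.0272 VA.
Step 7 — Real power: P = Re(S) = 0.3206 W.
Step 8 — Reactive power: Q = Im(S) = 0.0272 VAR.
Step 9 — Apparent power: |S| = 0.3218 VA.
Step 10 — Power factor: PF = P/|S| = 0.9964 (lagging).

(a) P = 0.3206 W  (b) Q = 0.0272 VAR  (c) S = 0.3218 VA  (d) PF = 0.9964 (lagging)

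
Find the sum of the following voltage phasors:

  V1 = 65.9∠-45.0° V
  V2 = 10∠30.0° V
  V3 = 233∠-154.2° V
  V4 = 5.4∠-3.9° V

Step 1 — Convert each phasor to rectangular form:
  V1 = 65.9·(cos(-45.0°) + j·sin(-45.0°)) = 46.6 - j46.6 V
  V2 = 10·(cos(30.0°) + j·sin(30.0°)) = 8.66 + j5 V
  V3 = 233·(cos(-154.2°) + j·sin(-154.2°)) = -209.8 - j101.4 V
  V4 = 5.4·(cos(-3.9°) + j·sin(-3.9°)) = 5.387 - j0.3673 V
Step 2 — Sum components: V_total = -149.1 - j143.4 V.
Step 3 — Convert to polar: |V_total| = 206.9 V, ∠V_total = -136.1°.

V_total = 206.9∠-136.1° V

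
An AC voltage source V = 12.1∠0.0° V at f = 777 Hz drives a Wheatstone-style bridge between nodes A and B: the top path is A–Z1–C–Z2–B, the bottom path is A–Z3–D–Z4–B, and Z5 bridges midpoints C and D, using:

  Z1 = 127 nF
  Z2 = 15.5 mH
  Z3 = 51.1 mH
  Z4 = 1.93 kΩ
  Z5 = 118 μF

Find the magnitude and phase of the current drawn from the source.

Step 1 — Angular frequency: ω = 2π·f = 2π·777 = 4882 rad/s.
Step 2 — Component impedances:
  Z1: Z = 1/(jωC) = -j/(ω·C) = 0 - j1613 Ω
  Z2: Z = jωL = j·4882·0.0155 = 0 + j75.67 Ω
  Z3: Z = jωL = j·4882·0.0511 = 0 + j249.5 Ω
  Z4: Z = R = 1930 Ω
  Z5: Z = 1/(jωC) = -j/(ω·C) = 0 - j1.736 Ω
Step 3 — Bridge requires nodal analysis (the Z5 bridge couples midpoints C and D, so the two paths cannot be reduced to a simple series/parallel combination). Setting node B to ground and injecting 1 A at node A, the 3-node admittance system at A, C, D solves to V_A = Z_AB = 2.804 + j368.3 Ω = 368.3∠89.6° Ω.
Step 4 — Source phasor: V = 12.1∠0.0° V = 12.1 V.
Step 5 — Ohm's law: I = V / Z_total = (12.1) / (2.804 + j368.3) = 0.0002502 - j0.03286 A.
Step 6 — Convert to polar: |I| = 0.03286 A, ∠I = -89.6°.

I = 0.03286∠-89.6° A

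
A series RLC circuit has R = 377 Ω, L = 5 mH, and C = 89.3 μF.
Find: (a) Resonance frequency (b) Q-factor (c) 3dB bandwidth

Step 1 — Resonance: ω₀ = 1/√(LC) = 1/√(0.005·8.93e-05) = 1497 rad/s.
Step 2 — f₀ = ω₀/(2π) = 238.2 Hz.
Step 3 — Series Q: Q = ω₀L/R = 1497·0.005/377 = 0.01985.
Step 4 — Bandwidth: Δω = ω₀/Q = 7.54e+04 rad/s; BW = Δω/(2π) = 1.2e+04 Hz.

(a) f₀ = 238.2 Hz  (b) Q = 0.01985  (c) BW = 1.2e+04 Hz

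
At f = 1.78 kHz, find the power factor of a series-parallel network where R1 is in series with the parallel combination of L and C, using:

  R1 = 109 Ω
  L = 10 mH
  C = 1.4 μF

Step 1 — Angular frequency: ω = 2π·f = 2π·1780 = 1.118e+04 rad/s.
Step 2 — Component impedances:
  R1: Z = R = 109 Ω
  L: Z = jωL = j·1.118e+04·0.01 = 0 + j111.8 Ω
  C: Z = 1/(jωC) = -j/(ω·C) = 0 - j63.87 Ω
Step 3 — Parallel branch: L || C = 1/(1/L + 1/C) = 0 - j148.9 Ω.
Step 4 — Series with R1: Z_total = R1 + (L || C) = 109 - j148.9 Ω = 184.5∠-53.8° Ω.
Step 5 — Power factor: PF = cos(φ) = Re(Z)/|Z| = 109/184.52 = 0.5907.
Step 6 — Type: Im(Z) = -148.9 ⇒ leading (phase φ = -53.8°).

PF = 0.5907 (leading, φ = -53.8°)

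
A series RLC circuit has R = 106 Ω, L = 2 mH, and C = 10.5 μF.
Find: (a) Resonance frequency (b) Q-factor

Step 1 — Resonance condition Im(Z)=0 gives ω₀ = 1/√(LC).
Step 2 — ω₀ = 1/√(0.002·1.05e-05) = 6901 rad/s.
Step 3 — f₀ = ω₀/(2π) = 1098 Hz.
Step 4 — Series Q: Q = ω₀L/R = 6901·0.002/106 = 0.1302.

(a) f₀ = 1098 Hz  (b) Q = 0.1302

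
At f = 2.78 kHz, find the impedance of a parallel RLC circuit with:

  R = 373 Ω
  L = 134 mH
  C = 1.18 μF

Step 1 — Angular frequency: ω = 2π·f = 2π·2780 = 1.747e+04 rad/s.
Step 2 — Component impedances:
  R: Z = R = 373 Ω
  L: Z = jωL = j·1.747e+04·0.134 = 0 + j2341 Ω
  C: Z = 1/(jωC) = -j/(ω·C) = 0 - j48.52 Ω
Step 3 — Parallel combination: 1/Z_total = 1/R + 1/L + 1/C; Z_total = 6.467 - j48.68 Ω = 49.11∠-82.4° Ω.

Z = 6.467 - j48.68 Ω = 49.11∠-82.4° Ω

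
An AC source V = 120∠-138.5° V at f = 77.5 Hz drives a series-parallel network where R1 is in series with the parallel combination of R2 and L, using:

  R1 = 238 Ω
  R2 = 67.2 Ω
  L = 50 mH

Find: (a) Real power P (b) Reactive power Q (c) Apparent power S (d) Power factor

Step 1 — Angular frequency: ω = 2π·f = 2π·77.5 = 486.9 rad/s.
Step 2 — Component impedances:
  R1: Z = R = 238 Ω
  R2: Z = R = 67.2 Ω
  L: Z = jωL = j·486.9·0.05 = 0 + j24.35 Ω
Step 3 — Parallel branch: R2 || L = 1/(1/R2 + 1/L) = 7.798 + j21.52 Ω.
Step 4 — Series with R1: Z_total = R1 + (R2 || L) = 245.8 + j21.52 Ω = 246.7∠5.0° Ω.
Step 5 — Source phasor: V = 120∠-138.5° V = -89.87 - j79.51 V.
Step 6 — Current: I = V / Z = -0.391 - j0.2893 A = 0.4863∠-143.5° A.
Step 7 — Complex power: S = V·I* = 58.14 + j5.091 VA.
Step 8 — Real power: P = Re(S) = 58.14 W.
Step 9 — Reactive power: Q = Im(S) = 5.091 VAR.
Step 10 — Apparent power: |S| = 58.36 VA.
Step 11 — Power factor: PF = P/|S| = 0.9962 (lagging).

(a) P = 58.14 W  (b) Q = 5.091 VAR  (c) S = 58.36 VA  (d) PF = 0.9962 (lagging)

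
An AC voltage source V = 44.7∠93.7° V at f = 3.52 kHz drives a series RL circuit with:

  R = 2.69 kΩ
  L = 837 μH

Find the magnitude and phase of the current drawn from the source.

Step 1 — Angular frequency: ω = 2π·f = 2π·3520 = 2.212e+04 rad/s.
Step 2 — Component impedances:
  R: Z = R = 2690 Ω
  L: Z = jωL = j·2.212e+04·0.000837 = 0 + j18.51 Ω
Step 3 — Series combination: Z_total = R + L = 2690 + j18.51 Ω = 2690∠0.4° Ω.
Step 4 — Source phasor: V = 44.7∠93.7° V = -2.885 + j44.61 V.
Step 5 — Ohm's law: I = V / Z_total = (-2.885 + j44.61) / (2690 + j18.51) = -0.0009582 + j0.01659 A.
Step 6 — Convert to polar: |I| = 0.01662 A, ∠I = 93.3°.

I = 0.01662∠93.3° A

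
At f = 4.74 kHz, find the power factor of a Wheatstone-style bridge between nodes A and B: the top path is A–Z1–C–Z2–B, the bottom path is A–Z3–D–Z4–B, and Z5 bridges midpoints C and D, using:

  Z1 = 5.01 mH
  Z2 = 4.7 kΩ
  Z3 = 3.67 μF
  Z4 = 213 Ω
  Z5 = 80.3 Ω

Step 1 — Angular frequency: ω = 2π·f = 2π·4740 = 2.978e+04 rad/s.
Step 2 — Component impedances:
  Z1: Z = jωL = j·2.978e+04·0.00501 = 0 + j149.2 Ω
  Z2: Z = R = 4700 Ω
  Z3: Z = 1/(jωC) = -j/(ω·C) = 0 - j9.149 Ω
  Z4: Z = R = 213 Ω
  Z5: Z = R = 80.3 Ω
Step 3 — Bridge requires nodal analysis (the Z5 bridge couples midpoints C and D, so the two paths cannot be reduced to a simple series/parallel combination). Setting node B to ground and injecting 1 A at node A, the 3-node admittance system at A, C, D solves to V_A = Z_AB = 204.5 - j9.347 Ω = 204.7∠-2.6° Ω.
Step 4 — Power factor: PF = cos(φ) = Re(Z)/|Z| = 204.5/204.7 = 0.999.
Step 5 — Type: Im(Z) = -9.347 ⇒ leading (phase φ = -2.6°).

PF = 0.999 (leading, φ = -2.6°)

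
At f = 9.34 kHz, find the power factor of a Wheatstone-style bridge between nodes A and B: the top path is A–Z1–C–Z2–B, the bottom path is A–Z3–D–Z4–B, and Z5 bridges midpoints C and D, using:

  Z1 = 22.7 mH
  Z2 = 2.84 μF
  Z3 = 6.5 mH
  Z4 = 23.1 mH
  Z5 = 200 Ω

Step 1 — Angular frequency: ω = 2π·f = 2π·9340 = 5.868e+04 rad/s.
Step 2 — Component impedances:
  Z1: Z = jωL = j·5.868e+04·0.0227 = 0 + j1332 Ω
  Z2: Z = 1/(jωC) = -j/(ω·C) = 0 - j6 Ω
  Z3: Z = jωL = j·5.868e+04·0.0065 = 0 + j381.5 Ω
  Z4: Z = jωL = j·5.868e+04·0.0231 = 0 + j1356 Ω
  Z5: Z = R = 200 Ω
Step 3 — Bridge requires nodal analysis (the Z5 bridge couples midpoints C and D, so the two paths cannot be reduced to a simple series/parallel combination). Setting node B to ground and injecting 1 A at node A, the 3-node admittance system at A, C, D solves to V_A = Z_AB = 114.2 + j320.8 Ω = 340.5∠70.4° Ω.
Step 4 — Power factor: PF = cos(φ) = Re(Z)/|Z| = 114.24/340.51 = 0.3355.
Step 5 — Type: Im(Z) = 320.8 ⇒ lagging (phase φ = 70.4°).

PF = 0.3355 (lagging, φ = 70.4°)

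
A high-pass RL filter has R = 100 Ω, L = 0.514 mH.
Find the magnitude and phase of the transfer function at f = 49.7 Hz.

Step 1 — Angular frequency: ω = 2π·49.7 = 312.3 rad/s.
Step 2 — Transfer function: H(jω) = jωL/(R + jωL).
Step 3 — Numerator jωL = j·0.1605; denominator R + jωL = 100 + j0.1605.
Step 4 — H = 2.576e-06 + j0.001605.
Step 5 — Magnitude: |H| = 0.001605 (-55.9 dB); phase: φ = 89.9°.

|H| = 0.001605 (-55.9 dB), φ = 89.9°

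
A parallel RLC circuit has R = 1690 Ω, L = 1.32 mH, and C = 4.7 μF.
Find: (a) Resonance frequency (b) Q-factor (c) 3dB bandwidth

Step 1 — Resonance: ω₀ = 1/√(LC) = 1/√(0.00132·4.7e-06) = 1.27e+04 rad/s.
Step 2 — f₀ = ω₀/(2π) = 2021 Hz.
Step 3 — Parallel Q: Q = R/(ω₀L) = 1690/(1.27e+04·0.00132) = 100.8.
Step 4 — Bandwidth: Δω = ω₀/Q = 125.9 rad/s; BW = Δω/(2π) = 20.04 Hz.

(a) f₀ = 2021 Hz  (b) Q = 100.8  (c) BW = 20.04 Hz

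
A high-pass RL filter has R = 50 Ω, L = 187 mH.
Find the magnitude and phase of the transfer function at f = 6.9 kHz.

Step 1 — Angular frequency: ω = 2π·6900 = 4.335e+04 rad/s.
Step 2 — Transfer function: H(jω) = jωL/(R + jωL).
Step 3 — Numerator jωL = j·8107; denominator R + jωL = 50 + j8107.
Step 4 — H = 1 + j0.006167.
Step 5 — Magnitude: |H| = 1 (-0.0 dB); phase: φ = 0.4°.

|H| = 1 (-0.0 dB), φ = 0.4°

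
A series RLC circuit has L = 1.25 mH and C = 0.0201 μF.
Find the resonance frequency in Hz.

Step 1 — Resonance condition Im(Z)=0 gives ω₀ = 1/√(LC).
Step 2 — ω₀ = 1/√(0.00125·2.01e-08) = 1.995e+05 rad/s.
Step 3 — f₀ = ω₀/(2π) = 3.175e+04 Hz.

f₀ = 3.175e+04 Hz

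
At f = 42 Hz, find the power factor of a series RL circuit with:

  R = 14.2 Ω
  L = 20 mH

Step 1 — Angular frequency: ω = 2π·f = 2π·42 = 263.9 rad/s.
Step 2 — Component impedances:
  R: Z = R = 14.2 Ω
  L: Z = jωL = j·263.9·0.02 = 0 + j5.278 Ω
Step 3 — Series combination: Z_total = R + L = 14.2 + j5.278 Ω = 15.15∠20.4° Ω.
Step 4 — Power factor: PF = cos(φ) = Re(Z)/|Z| = 14.2/15.15 = 0.9373.
Step 5 — Type: Im(Z) = 5.278 ⇒ lagging (phase φ = 20.4°).

PF = 0.9373 (lagging, φ = 20.4°)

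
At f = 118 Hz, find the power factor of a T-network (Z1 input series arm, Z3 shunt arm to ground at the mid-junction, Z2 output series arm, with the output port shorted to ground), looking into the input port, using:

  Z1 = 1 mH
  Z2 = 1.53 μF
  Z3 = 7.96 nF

Step 1 — Angular frequency: ω = 2π·f = 2π·118 = 741.4 rad/s.
Step 2 — Component impedances:
  Z1: Z = jωL = j·741.4·0.001 = 0 + j0.7414 Ω
  Z2: Z = 1/(jωC) = -j/(ω·C) = 0 - j881.5 Ω
  Z3: Z = 1/(jωC) = -j/(ω·C) = 0 - j1.694e+05 Ω
Step 3 — With the output port shorted to ground, the output series arm Z2 runs from the junction to ground; the shunt arm Z3 also runs from the junction to ground. They appear in parallel: Z3 || Z2 = 0 - j877 Ω.
Step 4 — Series with input arm Z1: Z_in = Z1 + (Z3 || Z2) = 0 - j876.2 Ω = 876.2∠-90.0° Ω.
Step 5 — Power factor: PF = cos(φ) = Re(Z)/|Z| = 0/876.2 = 0.
Step 6 — Type: Im(Z) = -876.2 ⇒ leading (phase φ = -90.0°).

PF = 0 (leading, φ = -90.0°)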